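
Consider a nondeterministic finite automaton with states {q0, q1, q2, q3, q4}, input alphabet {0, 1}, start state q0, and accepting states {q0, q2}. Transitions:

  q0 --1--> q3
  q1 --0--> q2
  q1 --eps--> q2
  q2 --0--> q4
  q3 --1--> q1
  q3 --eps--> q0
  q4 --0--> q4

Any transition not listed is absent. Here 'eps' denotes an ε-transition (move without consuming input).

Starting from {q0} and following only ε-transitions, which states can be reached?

Begin with {q0}.
No ε-moves leave this set, so the closure equals the set itself.

{q0}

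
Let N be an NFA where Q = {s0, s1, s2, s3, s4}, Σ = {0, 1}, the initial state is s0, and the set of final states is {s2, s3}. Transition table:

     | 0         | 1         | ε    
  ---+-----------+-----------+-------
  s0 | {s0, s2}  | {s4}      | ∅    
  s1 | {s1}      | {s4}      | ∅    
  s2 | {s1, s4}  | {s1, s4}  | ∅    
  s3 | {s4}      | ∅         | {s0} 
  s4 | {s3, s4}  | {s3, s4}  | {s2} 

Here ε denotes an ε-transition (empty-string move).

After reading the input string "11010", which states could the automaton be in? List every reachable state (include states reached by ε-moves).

Start in {s0}.
Read '1': s0→{s4}; union {s4}; ε-closure = {s2, s4}.
Read '1': s2→{s1, s4}, s4→{s3, s4}; union {s1, s3, s4}; ε-closure = {s0, s1, s2, s3, s4}.
Read '0': s0→{s0, s2}, s1→{s1}, s2→{s1, s4}, s3→{s4}, s4→{s3, s4}; now {s0, s1, s2, s3, s4}.
Read '1': s0→{s4}, s1→{s4}, s2→{s1, s4}, s3→∅, s4→{s3, s4}; union {s1, s3, s4}; ε-closure = {s0, s1, s2, s3, s4}.
Read '0': s0→{s0, s2}, s1→{s1}, s2→{s1, s4}, s3→{s4}, s4→{s3, s4}; now {s0, s1, s2, s3, s4}.

{s0, s1, s2, s3, s4}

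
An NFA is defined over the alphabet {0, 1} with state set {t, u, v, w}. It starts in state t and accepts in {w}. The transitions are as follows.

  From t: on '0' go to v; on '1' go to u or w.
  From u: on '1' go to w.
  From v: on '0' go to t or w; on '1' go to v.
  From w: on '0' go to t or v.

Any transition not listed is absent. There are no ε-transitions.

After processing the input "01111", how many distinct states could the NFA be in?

1

Start in {t}.
Read '0': {t} → {v}.
Read '1': {v} → {v}.
Read '1': {v} → {v}.
Read '1': {v} → {v}.
Read '1': {v} → {v}.
That set has 1 state.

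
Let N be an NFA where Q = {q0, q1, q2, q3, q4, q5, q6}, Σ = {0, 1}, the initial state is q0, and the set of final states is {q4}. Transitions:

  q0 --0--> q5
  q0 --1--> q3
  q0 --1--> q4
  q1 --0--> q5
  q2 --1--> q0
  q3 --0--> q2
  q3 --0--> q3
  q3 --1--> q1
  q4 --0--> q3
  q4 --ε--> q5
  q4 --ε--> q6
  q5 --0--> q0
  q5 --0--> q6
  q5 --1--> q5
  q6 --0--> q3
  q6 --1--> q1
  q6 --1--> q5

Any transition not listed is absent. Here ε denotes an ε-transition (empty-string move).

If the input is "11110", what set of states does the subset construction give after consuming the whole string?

Start in {q0}.
Read '1': q0→{q3, q4}; union {q3, q4}; ε-closure = {q3, q4, q5, q6}.
Read '1': q3→{q1}, q4→∅, q5→{q5}, q6→{q1, q5}; now {q1, q5}.
Read '1': q1→∅, q5→{q5}; now {q5}.
Read '1': q5→{q5}; now {q5}.
Read '0': q5→{q0, q6}; now {q0, q6}.

{q0, q6}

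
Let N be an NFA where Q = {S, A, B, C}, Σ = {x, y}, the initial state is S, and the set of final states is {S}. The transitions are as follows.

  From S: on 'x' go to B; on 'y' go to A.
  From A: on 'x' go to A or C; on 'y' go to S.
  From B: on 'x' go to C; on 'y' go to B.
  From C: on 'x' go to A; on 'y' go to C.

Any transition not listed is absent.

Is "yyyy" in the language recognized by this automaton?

Start in {S}.
Read 'y': {S} → {A}.
Read 'y': {A} → {S}.
Read 'y': {S} → {A}.
Read 'y': {A} → {S}.
The final set {S} contains the accepting state S.

Yes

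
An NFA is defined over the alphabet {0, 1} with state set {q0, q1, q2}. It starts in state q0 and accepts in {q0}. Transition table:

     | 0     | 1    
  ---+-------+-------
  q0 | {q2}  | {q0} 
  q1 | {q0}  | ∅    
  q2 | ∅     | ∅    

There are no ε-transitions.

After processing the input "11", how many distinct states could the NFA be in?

1

Start in {q0}.
Read '1': q0→{q0}; now {q0}.
Read '1': q0→{q0}; now {q0}.
That set has 1 state.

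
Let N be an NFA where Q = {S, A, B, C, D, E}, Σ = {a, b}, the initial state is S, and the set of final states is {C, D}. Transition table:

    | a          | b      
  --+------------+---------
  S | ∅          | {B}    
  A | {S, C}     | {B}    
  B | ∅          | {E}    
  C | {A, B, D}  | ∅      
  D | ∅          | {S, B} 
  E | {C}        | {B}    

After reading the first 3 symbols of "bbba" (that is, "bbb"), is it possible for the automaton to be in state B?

Yes

Start in {S}.
Read 'b': {S} → {B}.
Read 'b': {B} → {E}.
Read 'b': {E} → {B}.
State B is in {B}.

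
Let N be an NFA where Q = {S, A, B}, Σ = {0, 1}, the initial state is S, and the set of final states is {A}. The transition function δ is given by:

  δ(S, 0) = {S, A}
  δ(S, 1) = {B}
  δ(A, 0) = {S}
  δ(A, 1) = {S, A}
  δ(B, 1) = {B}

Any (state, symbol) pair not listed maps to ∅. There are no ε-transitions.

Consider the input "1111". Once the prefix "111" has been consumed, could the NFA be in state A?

Start in {S}.
Read '1': {S} → {B}.
Read '1': {B} → {B}.
Read '1': {B} → {B}.
State A is not in {B}.

No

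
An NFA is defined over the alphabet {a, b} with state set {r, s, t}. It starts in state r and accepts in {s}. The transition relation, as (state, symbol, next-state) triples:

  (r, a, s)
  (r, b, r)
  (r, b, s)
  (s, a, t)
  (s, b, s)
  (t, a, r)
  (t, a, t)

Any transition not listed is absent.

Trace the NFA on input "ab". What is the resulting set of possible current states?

Start in {r}.
Read 'a': {r} → {s}.
Read 'b': {s} → {s}.

{s}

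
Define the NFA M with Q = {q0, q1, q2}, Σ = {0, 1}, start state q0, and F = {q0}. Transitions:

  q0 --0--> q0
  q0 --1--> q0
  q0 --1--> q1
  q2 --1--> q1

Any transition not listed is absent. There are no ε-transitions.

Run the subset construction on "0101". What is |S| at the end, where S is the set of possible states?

2

Start in {q0}.
Read '0': {q0} → {q0}.
Read '1': {q0} → {q0, q1}.
Read '0': {q0, q1} → {q0}.
Read '1': {q0} → {q0, q1}.
That set has 2 states.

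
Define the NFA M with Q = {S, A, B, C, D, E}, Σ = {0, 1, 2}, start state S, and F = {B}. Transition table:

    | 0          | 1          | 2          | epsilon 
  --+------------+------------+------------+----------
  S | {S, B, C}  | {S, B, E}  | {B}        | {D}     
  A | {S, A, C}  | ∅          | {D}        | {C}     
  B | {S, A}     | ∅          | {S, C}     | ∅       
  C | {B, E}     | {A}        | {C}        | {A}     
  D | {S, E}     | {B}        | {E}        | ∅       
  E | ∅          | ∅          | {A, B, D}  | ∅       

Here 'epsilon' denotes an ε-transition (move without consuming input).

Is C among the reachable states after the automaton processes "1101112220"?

Yes

Start: ε-closure({S}) = {S, D}.
Read '1': {S, D} → {S, B, D, E}.
Read '1': {S, B, D, E} → {S, B, D, E}.
Read '0': {S, B, D, E} → {S, A, B, C, D, E}.
Read '1': {S, A, B, C, D, E} → {S, A, B, C, D, E}.
Read '1': {S, A, B, C, D, E} → {S, A, B, C, D, E}.
Read '1': {S, A, B, C, D, E} → {S, A, B, C, D, E}.
Read '2': {S, A, B, C, D, E} → {S, A, B, C, D, E}.
Read '2': {S, A, B, C, D, E} → {S, A, B, C, D, E}.
Read '2': {S, A, B, C, D, E} → {S, A, B, C, D, E}.
Read '0': {S, A, B, C, D, E} → {S, A, B, C, D, E}.
State C is in {S, A, B, C, D, E}.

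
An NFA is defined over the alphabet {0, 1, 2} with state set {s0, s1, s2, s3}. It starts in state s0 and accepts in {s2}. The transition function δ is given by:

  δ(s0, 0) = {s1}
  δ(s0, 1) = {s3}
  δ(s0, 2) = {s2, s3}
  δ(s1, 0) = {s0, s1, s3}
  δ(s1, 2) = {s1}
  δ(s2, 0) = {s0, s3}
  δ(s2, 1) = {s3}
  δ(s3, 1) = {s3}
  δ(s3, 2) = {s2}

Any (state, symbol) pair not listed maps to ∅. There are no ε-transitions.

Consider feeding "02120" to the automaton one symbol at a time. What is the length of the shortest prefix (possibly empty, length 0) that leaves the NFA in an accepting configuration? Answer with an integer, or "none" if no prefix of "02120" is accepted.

Start in {s0}.
Read '0': s0→{s1}; now {s1}.
Read '2': s1→{s1}; now {s1}.
Read '1': s1→∅; now ∅.
The set is empty and remains empty for the remaining 2 symbols.
No reachable set along the way intersects F.

none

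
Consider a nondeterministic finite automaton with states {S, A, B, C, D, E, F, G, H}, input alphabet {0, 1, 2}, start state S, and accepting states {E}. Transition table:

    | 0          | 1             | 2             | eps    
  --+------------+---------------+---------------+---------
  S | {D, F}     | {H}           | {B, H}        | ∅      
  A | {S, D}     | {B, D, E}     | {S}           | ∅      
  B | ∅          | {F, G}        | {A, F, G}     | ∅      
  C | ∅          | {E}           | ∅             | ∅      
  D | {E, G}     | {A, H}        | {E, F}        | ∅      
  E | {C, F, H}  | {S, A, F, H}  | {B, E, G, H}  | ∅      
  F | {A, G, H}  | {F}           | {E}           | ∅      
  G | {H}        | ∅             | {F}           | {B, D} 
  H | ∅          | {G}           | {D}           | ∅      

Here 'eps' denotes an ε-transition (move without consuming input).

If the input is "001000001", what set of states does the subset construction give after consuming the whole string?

{S, A, B, D, E, F, G, H}

Start in {S}.
Read '0': S→{D, F}; now {D, F}.
Read '0': D→{E, G}, F→{A, G, H}; union {A, E, G, H}; ε-closure = {A, B, D, E, G, H}.
Read '1': A→{B, D, E}, B→{F, G}, D→{A, H}, E→{S, A, F, H}, G→∅, H→{G}; now {S, A, B, D, E, F, G, H}.
Read '0': S→{D, F}, A→{S, D}, B→∅, D→{E, G}, E→{C, F, H}, F→{A, G, H}, G→{H}, H→∅; union {S, A, C, D, E, F, G, H}; ε-closure = {S, A, B, C, D, E, F, G, H}.
Read '0': S→{D, F}, A→{S, D}, B→∅, C→∅, D→{E, G}, E→{C, F, H}, F→{A, G, H}, G→{H}, H→∅; union {S, A, C, D, E, F, G, H}; ε-closure = {S, A, B, C, D, E, F, G, H}.
Read '0': S→{D, F}, A→{S, D}, B→∅, C→∅, D→{E, G}, E→{C, F, H}, F→{A, G, H}, G→{H}, H→∅; union {S, A, C, D, E, F, G, H}; ε-closure = {S, A, B, C, D, E, F, G, H}.
Read '0': S→{D, F}, A→{S, D}, B→∅, C→∅, D→{E, G}, E→{C, F, H}, F→{A, G, H}, G→{H}, H→∅; union {S, A, C, D, E, F, G, H}; ε-closure = {S, A, B, C, D, E, F, G, H}.
Read '0': S→{D, F}, A→{S, D}, B→∅, C→∅, D→{E, G}, E→{C, F, H}, F→{A, G, H}, G→{H}, H→∅; union {S, A, C, D, E, F, G, H}; ε-closure = {S, A, B, C, D, E, F, G, H}.
Read '1': S→{H}, A→{B, D, E}, B→{F, G}, C→{E}, D→{A, H}, E→{S, A, F, H}, F→{F}, G→∅, H→{G}; now {S, A, B, D, E, F, G, H}.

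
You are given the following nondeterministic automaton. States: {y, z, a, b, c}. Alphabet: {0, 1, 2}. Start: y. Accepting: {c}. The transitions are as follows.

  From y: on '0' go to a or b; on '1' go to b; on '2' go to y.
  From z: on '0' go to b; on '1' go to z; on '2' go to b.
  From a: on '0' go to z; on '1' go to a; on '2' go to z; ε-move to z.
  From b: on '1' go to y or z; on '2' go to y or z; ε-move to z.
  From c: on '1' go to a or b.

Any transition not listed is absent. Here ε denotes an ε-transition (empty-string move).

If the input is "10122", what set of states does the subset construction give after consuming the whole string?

Start in {y}.
Read '1': y→{b}; union {b}; ε-closure = {z, b}.
Read '0': z→{b}, b→∅; union {b}; ε-closure = {z, b}.
Read '1': z→{z}, b→{y, z}; now {y, z}.
Read '2': y→{y}, z→{b}; union {y, b}; ε-closure = {y, z, b}.
Read '2': y→{y}, z→{b}, b→{y, z}; now {y, z, b}.

{y, z, b}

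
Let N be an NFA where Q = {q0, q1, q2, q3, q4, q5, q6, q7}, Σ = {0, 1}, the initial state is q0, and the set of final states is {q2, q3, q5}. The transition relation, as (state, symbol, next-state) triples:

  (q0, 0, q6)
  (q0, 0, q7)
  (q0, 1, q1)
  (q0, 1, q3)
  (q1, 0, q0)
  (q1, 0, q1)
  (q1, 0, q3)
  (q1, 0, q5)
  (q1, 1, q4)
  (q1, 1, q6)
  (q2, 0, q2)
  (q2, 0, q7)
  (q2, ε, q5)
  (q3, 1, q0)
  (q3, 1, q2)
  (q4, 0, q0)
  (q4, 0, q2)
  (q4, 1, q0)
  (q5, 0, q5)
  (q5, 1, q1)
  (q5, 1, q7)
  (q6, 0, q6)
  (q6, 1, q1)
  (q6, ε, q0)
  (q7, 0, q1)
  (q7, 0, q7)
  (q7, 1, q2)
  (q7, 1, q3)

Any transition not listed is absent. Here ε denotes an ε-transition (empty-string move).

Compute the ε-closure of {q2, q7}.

Begin with {q2, q7}.
ε-move q2 → q5; add q5.

{q2, q5, q7}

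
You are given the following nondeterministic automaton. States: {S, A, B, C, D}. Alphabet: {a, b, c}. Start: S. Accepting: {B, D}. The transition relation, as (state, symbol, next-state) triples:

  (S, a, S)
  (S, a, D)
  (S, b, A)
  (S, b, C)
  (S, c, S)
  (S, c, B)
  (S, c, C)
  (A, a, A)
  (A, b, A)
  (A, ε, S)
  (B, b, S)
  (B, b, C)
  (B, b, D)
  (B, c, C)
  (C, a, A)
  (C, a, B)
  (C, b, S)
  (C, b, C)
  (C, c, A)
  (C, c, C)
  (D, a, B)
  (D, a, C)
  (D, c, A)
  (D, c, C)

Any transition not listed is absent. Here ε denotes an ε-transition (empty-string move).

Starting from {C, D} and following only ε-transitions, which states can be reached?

{C, D}

Begin with {C, D}.
No ε-moves leave this set, so the closure equals the set itself.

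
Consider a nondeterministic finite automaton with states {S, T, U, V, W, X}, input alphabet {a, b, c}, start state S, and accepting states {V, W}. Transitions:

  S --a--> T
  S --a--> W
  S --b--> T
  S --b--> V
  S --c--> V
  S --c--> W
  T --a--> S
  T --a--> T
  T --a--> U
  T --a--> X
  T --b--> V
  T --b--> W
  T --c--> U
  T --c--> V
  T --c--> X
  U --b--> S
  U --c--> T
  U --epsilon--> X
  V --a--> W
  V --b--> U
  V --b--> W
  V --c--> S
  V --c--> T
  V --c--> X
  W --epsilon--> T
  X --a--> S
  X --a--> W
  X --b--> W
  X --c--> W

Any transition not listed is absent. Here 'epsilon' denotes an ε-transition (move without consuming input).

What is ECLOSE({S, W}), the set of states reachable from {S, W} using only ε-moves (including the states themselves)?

{S, T, W}

Begin with {S, W}.
ε-move W → T; add T.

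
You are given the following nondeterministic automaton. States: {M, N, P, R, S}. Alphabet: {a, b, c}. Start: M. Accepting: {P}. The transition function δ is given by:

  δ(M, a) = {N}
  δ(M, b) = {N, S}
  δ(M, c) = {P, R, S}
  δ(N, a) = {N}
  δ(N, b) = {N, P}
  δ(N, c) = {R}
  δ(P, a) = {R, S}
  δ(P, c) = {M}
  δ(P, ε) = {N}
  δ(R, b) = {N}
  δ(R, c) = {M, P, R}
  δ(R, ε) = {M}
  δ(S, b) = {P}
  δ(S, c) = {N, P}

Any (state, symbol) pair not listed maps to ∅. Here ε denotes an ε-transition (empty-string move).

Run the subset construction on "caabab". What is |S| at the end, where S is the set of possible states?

3

Start in {M}.
Read 'c': M→{P, R, S}; union {P, R, S}; ε-closure = {M, N, P, R, S}.
Read 'a': M→{N}, N→{N}, P→{R, S}, R→∅, S→∅; union {N, R, S}; ε-closure = {M, N, R, S}.
Read 'a': M→{N}, N→{N}, R→∅, S→∅; now {N}.
Read 'b': N→{N, P}; now {N, P}.
Read 'a': N→{N}, P→{R, S}; union {N, R, S}; ε-closure = {M, N, R, S}.
Read 'b': M→{N, S}, N→{N, P}, R→{N}, S→{P}; now {N, P, S}.
That set has 3 states.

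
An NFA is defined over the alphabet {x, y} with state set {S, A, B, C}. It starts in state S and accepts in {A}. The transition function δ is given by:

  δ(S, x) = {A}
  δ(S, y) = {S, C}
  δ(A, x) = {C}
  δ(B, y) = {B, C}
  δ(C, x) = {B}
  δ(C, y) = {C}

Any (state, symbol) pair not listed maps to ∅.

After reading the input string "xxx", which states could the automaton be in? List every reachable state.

{B}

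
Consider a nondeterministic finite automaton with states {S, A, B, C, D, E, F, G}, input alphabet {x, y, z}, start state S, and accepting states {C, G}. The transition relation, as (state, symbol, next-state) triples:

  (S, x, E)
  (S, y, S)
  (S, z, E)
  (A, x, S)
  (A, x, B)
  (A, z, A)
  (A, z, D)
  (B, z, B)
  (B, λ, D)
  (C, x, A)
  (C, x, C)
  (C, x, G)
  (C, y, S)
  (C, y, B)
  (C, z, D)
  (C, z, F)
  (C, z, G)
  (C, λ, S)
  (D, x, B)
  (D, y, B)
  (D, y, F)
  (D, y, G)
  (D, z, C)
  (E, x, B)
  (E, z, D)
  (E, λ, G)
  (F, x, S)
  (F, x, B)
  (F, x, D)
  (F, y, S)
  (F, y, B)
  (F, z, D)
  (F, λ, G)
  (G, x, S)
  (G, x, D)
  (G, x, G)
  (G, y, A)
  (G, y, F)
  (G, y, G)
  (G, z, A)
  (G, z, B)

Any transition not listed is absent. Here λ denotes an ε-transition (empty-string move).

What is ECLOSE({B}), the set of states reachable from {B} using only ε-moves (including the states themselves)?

Begin with {B}.
ε-move B → D; add D.

{B, D}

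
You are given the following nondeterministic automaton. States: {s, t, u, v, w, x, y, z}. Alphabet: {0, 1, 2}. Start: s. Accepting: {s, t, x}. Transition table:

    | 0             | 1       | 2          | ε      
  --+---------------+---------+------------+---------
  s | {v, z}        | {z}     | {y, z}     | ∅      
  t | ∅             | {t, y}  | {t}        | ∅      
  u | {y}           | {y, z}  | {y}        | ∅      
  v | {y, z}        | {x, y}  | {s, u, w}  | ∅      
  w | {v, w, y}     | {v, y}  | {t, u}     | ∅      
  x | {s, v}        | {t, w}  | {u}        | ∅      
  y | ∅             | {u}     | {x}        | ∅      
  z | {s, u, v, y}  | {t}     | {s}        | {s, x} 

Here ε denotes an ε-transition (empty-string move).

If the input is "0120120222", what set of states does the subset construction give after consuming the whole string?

{s, t, u, x, y, z}

Start in {s}.
Read '0': {s} → {s, v, x, z}.
Read '1': {s, v, x, z} → {s, t, w, x, y, z}.
Read '2': {s, t, w, x, y, z} → {s, t, u, x, y, z}.
Read '0': {s, t, u, x, y, z} → {s, u, v, x, y, z}.
Read '1': {s, u, v, x, y, z} → {s, t, u, w, x, y, z}.
Read '2': {s, t, u, w, x, y, z} → {s, t, u, x, y, z}.
Read '0': {s, t, u, x, y, z} → {s, u, v, x, y, z}.
Read '2': {s, u, v, x, y, z} → {s, u, w, x, y, z}.
Read '2': {s, u, w, x, y, z} → {s, t, u, x, y, z}.
Read '2': {s, t, u, x, y, z} → {s, t, u, x, y, z}.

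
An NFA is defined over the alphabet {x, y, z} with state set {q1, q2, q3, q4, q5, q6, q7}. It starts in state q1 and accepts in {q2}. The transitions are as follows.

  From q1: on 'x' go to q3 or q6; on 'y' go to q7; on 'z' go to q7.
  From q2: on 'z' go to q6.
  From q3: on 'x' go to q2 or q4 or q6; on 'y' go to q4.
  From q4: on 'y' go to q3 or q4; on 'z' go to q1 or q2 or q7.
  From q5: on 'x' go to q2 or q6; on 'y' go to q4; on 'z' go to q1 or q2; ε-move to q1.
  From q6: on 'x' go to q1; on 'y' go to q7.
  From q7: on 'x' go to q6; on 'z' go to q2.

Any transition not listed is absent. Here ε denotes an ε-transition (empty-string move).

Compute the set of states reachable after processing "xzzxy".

Start in {q1}.
Read 'x': q1→{q3, q6}; now {q3, q6}.
Read 'z': q3→∅, q6→∅; now ∅.
The set is empty and remains empty for the remaining 3 symbols.

∅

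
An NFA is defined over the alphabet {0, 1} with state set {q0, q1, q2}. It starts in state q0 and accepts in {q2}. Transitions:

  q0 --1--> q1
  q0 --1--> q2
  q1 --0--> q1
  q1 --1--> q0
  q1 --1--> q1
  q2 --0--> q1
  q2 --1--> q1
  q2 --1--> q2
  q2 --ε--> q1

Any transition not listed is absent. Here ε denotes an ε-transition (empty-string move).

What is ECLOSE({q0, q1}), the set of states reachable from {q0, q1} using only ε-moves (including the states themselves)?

Begin with {q0, q1}.
No ε-moves leave this set, so the closure equals the set itself.

{q0, q1}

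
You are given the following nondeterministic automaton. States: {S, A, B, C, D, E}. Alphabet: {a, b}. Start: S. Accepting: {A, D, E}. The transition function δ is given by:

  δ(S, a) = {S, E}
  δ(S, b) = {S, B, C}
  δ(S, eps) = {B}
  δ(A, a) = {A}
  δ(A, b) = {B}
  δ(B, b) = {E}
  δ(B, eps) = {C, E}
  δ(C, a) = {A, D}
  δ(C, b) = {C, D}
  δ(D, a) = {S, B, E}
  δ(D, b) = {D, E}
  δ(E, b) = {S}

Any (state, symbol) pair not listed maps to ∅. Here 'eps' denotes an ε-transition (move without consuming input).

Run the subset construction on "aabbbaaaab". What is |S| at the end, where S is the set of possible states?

5

Start: ε-closure({S}) = {S, B, C, E}.
Read 'a': S→{S, E}, B→∅, C→{A, D}, E→∅; union {S, A, D, E}; ε-closure = {S, A, B, C, D, E}.
Read 'a': S→{S, E}, A→{A}, B→∅, C→{A, D}, D→{S, B, E}, E→∅; union {S, A, B, D, E}; ε-closure = {S, A, B, C, D, E}.
Read 'b': S→{S, B, C}, A→{B}, B→{E}, C→{C, D}, D→{D, E}, E→{S}; now {S, B, C, D, E}.
Read 'b': S→{S, B, C}, B→{E}, C→{C, D}, D→{D, E}, E→{S}; now {S, B, C, D, E}.
Read 'b': S→{S, B, C}, B→{E}, C→{C, D}, D→{D, E}, E→{S}; now {S, B, C, D, E}.
Read 'a': S→{S, E}, B→∅, C→{A, D}, D→{S, B, E}, E→∅; union {S, A, B, D, E}; ε-closure = {S, A, B, C, D, E}.
Read 'a': S→{S, E}, A→{A}, B→∅, C→{A, D}, D→{S, B, E}, E→∅; union {S, A, B, D, E}; ε-closure = {S, A, B, C, D, E}.
Read 'a': S→{S, E}, A→{A}, B→∅, C→{A, D}, D→{S, B, E}, E→∅; union {S, A, B, D, E}; ε-closure = {S, A, B, C, D, E}.
Read 'a': S→{S, E}, A→{A}, B→∅, C→{A, D}, D→{S, B, E}, E→∅; union {S, A, B, D, E}; ε-closure = {S, A, B, C, D, E}.
Read 'b': S→{S, B, C}, A→{B}, B→{E}, C→{C, D}, D→{D, E}, E→{S}; now {S, B, C, D, E}.
That set has 5 states.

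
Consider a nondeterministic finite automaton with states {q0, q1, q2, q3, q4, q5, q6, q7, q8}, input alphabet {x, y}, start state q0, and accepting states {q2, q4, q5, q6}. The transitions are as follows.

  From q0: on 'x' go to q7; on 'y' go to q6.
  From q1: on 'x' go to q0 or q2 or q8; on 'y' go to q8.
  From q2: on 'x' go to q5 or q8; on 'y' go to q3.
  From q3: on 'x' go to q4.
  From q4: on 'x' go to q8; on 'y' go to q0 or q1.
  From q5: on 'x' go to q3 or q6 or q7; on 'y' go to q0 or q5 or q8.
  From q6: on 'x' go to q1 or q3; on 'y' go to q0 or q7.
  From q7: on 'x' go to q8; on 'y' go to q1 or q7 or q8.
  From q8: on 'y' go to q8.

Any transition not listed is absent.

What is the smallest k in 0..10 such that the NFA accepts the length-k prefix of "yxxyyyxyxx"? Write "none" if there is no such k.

Start in {q0}.
Read 'y': {q0} → {q6}.
None of the earlier sets intersect F, but {q6} does.

1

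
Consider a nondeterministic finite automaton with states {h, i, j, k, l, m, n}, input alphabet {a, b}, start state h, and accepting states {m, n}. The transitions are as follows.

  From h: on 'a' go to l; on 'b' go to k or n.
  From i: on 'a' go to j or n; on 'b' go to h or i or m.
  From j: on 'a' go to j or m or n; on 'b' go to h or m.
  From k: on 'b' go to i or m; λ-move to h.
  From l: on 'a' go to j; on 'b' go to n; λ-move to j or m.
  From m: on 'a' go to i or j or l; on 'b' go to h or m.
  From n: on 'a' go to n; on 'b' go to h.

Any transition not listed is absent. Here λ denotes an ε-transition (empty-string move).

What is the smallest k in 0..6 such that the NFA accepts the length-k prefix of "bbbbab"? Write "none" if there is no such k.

1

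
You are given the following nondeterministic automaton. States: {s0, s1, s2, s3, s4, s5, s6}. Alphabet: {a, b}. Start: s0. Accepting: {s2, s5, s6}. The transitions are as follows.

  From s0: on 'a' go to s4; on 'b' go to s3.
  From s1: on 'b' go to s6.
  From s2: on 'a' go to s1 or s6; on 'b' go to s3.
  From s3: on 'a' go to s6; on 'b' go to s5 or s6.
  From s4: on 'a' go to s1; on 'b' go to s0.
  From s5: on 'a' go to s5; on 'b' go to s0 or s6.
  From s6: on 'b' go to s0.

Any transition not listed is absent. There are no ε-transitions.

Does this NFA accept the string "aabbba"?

Yes

Start in {s0}.
Read 'a': {s0} → {s4}.
Read 'a': {s4} → {s1}.
Read 'b': {s1} → {s6}.
Read 'b': {s6} → {s0}.
Read 'b': {s0} → {s3}.
Read 'a': {s3} → {s6}.
The final set {s6} contains the accepting state s6.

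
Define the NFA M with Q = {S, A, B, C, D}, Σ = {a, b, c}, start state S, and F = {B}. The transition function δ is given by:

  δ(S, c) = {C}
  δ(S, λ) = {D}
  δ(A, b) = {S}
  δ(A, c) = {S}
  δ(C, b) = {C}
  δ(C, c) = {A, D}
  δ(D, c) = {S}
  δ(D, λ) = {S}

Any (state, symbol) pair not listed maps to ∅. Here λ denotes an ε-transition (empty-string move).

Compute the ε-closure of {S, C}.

Begin with {S, C}.
ε-move S → D; add D.

{S, C, D}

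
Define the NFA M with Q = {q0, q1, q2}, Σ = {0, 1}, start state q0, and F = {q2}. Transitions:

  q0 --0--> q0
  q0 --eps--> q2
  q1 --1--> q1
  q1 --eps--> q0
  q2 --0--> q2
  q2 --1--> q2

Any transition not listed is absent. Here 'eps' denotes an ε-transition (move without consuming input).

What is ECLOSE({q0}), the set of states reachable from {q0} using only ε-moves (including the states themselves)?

{q0, q2}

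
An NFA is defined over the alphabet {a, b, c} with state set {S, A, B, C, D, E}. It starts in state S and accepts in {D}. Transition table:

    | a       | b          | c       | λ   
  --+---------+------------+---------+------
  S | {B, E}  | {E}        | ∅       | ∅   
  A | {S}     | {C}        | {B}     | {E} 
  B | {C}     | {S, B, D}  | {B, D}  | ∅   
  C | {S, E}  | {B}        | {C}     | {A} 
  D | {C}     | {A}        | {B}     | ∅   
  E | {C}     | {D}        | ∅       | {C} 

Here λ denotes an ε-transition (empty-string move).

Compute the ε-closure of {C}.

{A, C, E}

Begin with {C}.
ε-move C → A; add A.
ε-move A → E; add E.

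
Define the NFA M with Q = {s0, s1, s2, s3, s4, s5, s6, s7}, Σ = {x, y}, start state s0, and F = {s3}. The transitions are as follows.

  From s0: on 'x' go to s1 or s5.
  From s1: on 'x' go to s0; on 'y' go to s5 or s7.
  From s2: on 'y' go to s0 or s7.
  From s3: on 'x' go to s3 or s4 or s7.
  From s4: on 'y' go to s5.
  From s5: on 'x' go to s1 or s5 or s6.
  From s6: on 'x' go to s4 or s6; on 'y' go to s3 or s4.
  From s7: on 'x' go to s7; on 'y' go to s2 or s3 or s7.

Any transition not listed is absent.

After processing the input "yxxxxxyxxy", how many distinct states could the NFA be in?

0

Start in {s0}.
Read 'y': {s0} → ∅.
The set is empty and remains empty for the remaining 9 symbols.
That set has 0 states.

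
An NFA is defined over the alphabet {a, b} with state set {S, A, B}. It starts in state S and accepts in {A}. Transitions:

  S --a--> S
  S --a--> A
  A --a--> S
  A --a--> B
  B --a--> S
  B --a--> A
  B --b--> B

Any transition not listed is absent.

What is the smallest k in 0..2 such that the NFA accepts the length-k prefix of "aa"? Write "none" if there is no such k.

Start in {S}.
Read 'a': S→{S, A}; now {S, A}.
None of the earlier sets intersect F, but {S, A} does.

1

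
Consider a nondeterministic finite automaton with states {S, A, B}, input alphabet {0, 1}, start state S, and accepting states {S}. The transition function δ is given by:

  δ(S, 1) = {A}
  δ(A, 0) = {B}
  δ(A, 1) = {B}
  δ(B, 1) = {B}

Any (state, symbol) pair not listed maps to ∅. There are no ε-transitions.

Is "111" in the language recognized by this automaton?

Start in {S}.
Read '1': {S} → {A}.
Read '1': {A} → {B}.
Read '1': {B} → {B}.
The final set {B} contains no accepting state.

No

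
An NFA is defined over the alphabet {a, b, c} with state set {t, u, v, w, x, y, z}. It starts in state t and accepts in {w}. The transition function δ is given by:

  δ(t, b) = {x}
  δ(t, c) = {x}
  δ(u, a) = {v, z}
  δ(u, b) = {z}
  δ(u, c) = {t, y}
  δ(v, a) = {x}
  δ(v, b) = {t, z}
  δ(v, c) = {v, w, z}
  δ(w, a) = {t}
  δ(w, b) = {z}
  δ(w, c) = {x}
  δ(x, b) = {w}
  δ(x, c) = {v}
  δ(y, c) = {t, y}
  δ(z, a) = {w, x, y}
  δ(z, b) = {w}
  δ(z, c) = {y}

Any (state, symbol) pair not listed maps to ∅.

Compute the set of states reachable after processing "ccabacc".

Start in {t}.
Read 'c': {t} → {x}.
Read 'c': {x} → {v}.
Read 'a': {v} → {x}.
Read 'b': {x} → {w}.
Read 'a': {w} → {t}.
Read 'c': {t} → {x}.
Read 'c': {x} → {v}.

{v}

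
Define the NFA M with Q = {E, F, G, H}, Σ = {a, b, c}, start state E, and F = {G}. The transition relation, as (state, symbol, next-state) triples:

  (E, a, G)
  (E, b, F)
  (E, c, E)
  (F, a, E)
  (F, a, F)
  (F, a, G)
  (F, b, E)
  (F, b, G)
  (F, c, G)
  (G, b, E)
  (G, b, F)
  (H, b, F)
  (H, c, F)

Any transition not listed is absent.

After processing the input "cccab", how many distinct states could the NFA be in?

Start in {E}.
Read 'c': E→{E}; now {E}.
Read 'c': E→{E}; now {E}.
Read 'c': E→{E}; now {E}.
Read 'a': E→{G}; now {G}.
Read 'b': G→{E, F}; now {E, F}.
That set has 2 states.

2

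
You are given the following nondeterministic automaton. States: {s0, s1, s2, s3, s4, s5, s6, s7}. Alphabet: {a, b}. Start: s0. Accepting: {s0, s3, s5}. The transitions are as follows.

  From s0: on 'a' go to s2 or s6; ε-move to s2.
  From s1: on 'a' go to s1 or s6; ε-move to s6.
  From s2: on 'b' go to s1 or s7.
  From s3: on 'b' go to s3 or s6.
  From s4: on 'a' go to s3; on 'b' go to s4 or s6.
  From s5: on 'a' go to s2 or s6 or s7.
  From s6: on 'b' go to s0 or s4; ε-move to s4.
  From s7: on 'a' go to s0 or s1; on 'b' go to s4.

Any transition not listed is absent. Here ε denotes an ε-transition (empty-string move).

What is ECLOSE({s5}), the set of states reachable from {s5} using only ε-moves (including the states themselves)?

{s5}

Begin with {s5}.
No ε-moves leave this set, so the closure equals the set itself.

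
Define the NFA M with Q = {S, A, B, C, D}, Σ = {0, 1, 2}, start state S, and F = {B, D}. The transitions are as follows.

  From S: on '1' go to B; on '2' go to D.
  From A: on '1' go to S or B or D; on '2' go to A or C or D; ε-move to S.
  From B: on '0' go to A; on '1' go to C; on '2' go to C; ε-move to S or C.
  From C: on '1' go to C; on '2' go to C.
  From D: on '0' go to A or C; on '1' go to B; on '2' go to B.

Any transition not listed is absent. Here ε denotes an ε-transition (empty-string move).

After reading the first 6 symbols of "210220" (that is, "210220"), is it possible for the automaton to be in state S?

Start in {S}.
Read '2': S→{D}; now {D}.
Read '1': D→{B}; union {B}; ε-closure = {S, B, C}.
Read '0': S→∅, B→{A}, C→∅; union {A}; ε-closure = {S, A}.
Read '2': S→{D}, A→{A, C, D}; union {A, C, D}; ε-closure = {S, A, C, D}.
Read '2': S→{D}, A→{A, C, D}, C→{C}, D→{B}; union {A, B, C, D}; ε-closure = {S, A, B, C, D}.
Read '0': S→∅, A→∅, B→{A}, C→∅, D→{A, C}; union {A, C}; ε-closure = {S, A, C}.
State S is in {S, A, C}.

Yes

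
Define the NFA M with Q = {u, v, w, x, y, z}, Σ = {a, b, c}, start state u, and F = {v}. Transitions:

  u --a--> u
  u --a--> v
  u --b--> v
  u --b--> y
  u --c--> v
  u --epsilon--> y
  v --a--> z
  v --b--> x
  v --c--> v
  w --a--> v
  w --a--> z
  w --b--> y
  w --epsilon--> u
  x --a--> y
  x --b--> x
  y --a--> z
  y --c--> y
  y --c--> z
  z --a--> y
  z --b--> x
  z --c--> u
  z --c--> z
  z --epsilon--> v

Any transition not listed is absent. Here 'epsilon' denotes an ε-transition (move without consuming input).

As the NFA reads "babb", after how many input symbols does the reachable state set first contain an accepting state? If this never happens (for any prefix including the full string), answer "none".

1

Start: ε-closure({u}) = {u, y}.
Read 'b': u→{v, y}, y→∅; now {v, y}.
None of the earlier sets intersect F, but {v, y} does.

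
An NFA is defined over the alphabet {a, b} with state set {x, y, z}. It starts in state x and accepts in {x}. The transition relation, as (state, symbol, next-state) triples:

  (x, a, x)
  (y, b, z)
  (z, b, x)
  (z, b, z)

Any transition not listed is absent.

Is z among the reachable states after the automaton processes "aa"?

No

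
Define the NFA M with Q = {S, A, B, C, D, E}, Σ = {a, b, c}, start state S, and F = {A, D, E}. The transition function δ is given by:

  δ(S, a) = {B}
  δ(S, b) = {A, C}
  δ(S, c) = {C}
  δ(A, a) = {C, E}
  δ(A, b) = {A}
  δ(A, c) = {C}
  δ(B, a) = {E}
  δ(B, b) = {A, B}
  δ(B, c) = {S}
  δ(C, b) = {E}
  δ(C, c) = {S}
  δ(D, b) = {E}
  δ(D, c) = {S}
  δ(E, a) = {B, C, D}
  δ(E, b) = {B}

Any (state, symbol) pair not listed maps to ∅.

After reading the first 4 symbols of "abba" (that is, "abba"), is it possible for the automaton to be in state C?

Start in {S}.
Read 'a': S→{B}; now {B}.
Read 'b': B→{A, B}; now {A, B}.
Read 'b': A→{A}, B→{A, B}; now {A, B}.
Read 'a': A→{C, E}, B→{E}; now {C, E}.
State C is in {C, E}.

Yes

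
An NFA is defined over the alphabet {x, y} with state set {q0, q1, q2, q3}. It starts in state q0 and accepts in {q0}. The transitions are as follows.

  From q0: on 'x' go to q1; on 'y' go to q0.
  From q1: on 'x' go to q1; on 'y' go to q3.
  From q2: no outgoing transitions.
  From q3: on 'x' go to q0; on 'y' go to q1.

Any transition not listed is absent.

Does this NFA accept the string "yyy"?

Start in {q0}.
Read 'y': {q0} → {q0}.
Read 'y': {q0} → {q0}.
Read 'y': {q0} → {q0}.
The final set {q0} contains the accepting state q0.

Yes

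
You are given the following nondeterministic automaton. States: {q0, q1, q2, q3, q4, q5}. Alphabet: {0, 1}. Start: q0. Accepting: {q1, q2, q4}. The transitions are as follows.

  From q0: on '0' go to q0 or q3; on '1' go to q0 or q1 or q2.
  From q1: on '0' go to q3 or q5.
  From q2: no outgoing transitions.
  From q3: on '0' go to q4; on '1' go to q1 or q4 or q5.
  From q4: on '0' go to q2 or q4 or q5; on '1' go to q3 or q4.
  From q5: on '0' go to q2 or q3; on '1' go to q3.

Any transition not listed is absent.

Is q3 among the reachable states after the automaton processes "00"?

Yes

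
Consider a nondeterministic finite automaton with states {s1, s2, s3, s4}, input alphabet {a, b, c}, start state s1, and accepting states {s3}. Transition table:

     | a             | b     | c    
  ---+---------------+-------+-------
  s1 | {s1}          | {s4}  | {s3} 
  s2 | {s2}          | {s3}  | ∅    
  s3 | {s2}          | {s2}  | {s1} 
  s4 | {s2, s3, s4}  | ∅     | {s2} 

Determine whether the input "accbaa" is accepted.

Yes

Start in {s1}.
Read 'a': {s1} → {s1}.
Read 'c': {s1} → {s3}.
Read 'c': {s3} → {s1}.
Read 'b': {s1} → {s4}.
Read 'a': {s4} → {s2, s3, s4}.
Read 'a': {s2, s3, s4} → {s2, s3, s4}.
The final set {s2, s3, s4} contains the accepting state s3.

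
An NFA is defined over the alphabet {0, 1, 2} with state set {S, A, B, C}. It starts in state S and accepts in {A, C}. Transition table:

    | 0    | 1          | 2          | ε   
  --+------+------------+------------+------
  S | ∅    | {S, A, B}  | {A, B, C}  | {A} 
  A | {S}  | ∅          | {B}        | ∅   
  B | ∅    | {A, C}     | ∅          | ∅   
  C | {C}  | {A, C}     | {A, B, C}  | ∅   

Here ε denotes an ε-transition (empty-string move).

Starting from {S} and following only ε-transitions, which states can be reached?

Begin with {S}.
ε-move S → A; add A.

{S, A}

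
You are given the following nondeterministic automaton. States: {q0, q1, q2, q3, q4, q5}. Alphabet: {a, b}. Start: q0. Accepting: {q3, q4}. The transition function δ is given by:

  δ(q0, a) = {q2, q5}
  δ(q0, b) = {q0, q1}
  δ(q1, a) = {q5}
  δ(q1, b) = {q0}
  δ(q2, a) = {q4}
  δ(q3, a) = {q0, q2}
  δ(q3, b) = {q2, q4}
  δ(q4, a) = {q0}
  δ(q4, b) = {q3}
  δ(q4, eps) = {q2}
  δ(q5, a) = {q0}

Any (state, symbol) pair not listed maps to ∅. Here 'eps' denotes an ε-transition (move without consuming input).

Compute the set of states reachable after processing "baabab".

{q0, q1}

Start in {q0}.
Read 'b': q0→{q0, q1}; now {q0, q1}.
Read 'a': q0→{q2, q5}, q1→{q5}; now {q2, q5}.
Read 'a': q2→{q4}, q5→{q0}; union {q0, q4}; ε-closure = {q0, q2, q4}.
Read 'b': q0→{q0, q1}, q2→∅, q4→{q3}; now {q0, q1, q3}.
Read 'a': q0→{q2, q5}, q1→{q5}, q3→{q0, q2}; now {q0, q2, q5}.
Read 'b': q0→{q0, q1}, q2→∅, q5→∅; now {q0, q1}.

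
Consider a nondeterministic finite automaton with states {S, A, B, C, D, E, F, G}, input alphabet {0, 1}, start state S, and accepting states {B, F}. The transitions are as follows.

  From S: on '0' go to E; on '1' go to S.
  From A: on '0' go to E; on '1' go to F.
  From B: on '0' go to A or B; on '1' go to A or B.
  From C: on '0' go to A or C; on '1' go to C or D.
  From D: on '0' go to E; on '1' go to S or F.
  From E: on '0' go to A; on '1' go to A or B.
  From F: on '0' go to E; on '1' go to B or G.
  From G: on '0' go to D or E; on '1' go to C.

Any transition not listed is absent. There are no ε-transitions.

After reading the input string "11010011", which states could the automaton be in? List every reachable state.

{A, B, F, G}

Start in {S}.
Read '1': S→{S}; now {S}.
Read '1': S→{S}; now {S}.
Read '0': S→{E}; now {E}.
Read '1': E→{A, B}; now {A, B}.
Read '0': A→{E}, B→{A, B}; now {A, B, E}.
Read '0': A→{E}, B→{A, B}, E→{A}; now {A, B, E}.
Read '1': A→{F}, B→{A, B}, E→{A, B}; now {A, B, F}.
Read '1': A→{F}, B→{A, B}, F→{B, G}; now {A, B, F, G}.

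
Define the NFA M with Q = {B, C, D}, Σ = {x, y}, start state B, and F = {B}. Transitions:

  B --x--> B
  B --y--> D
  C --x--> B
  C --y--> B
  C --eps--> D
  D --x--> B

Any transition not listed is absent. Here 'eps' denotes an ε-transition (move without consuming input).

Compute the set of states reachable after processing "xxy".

{D}

Start in {B}.
Read 'x': {B} → {B}.
Read 'x': {B} → {B}.
Read 'y': {B} → {D}.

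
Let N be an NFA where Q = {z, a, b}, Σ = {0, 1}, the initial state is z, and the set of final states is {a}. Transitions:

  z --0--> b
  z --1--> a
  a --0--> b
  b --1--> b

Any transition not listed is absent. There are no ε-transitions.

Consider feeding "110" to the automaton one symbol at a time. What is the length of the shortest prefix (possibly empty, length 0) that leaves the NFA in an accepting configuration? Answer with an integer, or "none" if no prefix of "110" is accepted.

1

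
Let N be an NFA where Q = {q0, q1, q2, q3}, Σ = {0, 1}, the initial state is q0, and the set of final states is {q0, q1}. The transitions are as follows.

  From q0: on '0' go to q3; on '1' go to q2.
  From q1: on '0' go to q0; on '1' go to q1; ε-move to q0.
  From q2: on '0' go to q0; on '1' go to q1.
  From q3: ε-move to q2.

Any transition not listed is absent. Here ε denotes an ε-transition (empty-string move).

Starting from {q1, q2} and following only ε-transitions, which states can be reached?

{q0, q1, q2}

Begin with {q1, q2}.
ε-move q1 → q0; add q0.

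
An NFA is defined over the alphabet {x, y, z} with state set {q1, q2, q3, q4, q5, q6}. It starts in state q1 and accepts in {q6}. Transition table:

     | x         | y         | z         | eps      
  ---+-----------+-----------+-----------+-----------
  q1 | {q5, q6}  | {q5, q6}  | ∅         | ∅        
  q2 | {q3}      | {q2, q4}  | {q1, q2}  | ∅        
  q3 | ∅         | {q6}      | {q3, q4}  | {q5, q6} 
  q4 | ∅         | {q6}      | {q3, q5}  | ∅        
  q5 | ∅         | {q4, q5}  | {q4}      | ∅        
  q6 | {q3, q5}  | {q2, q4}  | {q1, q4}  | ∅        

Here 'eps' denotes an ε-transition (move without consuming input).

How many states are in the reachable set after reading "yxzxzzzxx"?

3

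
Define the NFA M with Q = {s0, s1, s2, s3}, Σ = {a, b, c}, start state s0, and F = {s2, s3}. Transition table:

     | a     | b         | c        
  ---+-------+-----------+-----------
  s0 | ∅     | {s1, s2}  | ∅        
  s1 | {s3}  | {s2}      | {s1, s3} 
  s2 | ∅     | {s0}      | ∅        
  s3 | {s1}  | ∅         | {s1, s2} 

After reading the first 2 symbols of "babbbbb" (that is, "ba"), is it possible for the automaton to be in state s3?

Yes

Start in {s0}.
Read 'b': {s0} → {s1, s2}.
Read 'a': {s1, s2} → {s3}.
State s3 is in {s3}.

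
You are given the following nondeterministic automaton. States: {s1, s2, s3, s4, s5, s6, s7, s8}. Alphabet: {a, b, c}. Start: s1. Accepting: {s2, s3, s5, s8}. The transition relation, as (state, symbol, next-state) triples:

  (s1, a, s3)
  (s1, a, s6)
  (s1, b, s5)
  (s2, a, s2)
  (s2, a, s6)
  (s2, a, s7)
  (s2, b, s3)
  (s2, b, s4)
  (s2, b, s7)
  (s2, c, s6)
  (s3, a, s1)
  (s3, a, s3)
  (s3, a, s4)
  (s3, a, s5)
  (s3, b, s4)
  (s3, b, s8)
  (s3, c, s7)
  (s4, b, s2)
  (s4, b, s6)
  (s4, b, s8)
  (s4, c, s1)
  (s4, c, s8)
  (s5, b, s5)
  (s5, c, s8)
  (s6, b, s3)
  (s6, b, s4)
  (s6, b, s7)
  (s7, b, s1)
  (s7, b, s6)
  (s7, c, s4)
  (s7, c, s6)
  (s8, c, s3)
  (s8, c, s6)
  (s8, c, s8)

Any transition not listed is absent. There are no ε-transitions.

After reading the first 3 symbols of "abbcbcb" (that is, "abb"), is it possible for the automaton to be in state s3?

Start in {s1}.
Read 'a': s1→{s3, s6}; now {s3, s6}.
Read 'b': s3→{s4, s8}, s6→{s3, s4, s7}; now {s3, s4, s7, s8}.
Read 'b': s3→{s4, s8}, s4→{s2, s6, s8}, s7→{s1, s6}, s8→∅; now {s1, s2, s4, s6, s8}.
State s3 is not in {s1, s2, s4, s6, s8}.

No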